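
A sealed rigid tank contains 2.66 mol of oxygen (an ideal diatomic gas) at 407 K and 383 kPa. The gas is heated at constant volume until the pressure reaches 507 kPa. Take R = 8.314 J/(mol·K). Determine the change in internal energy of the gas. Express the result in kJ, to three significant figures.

ΔU ≈ 7.29 kJ

Constant volume ⇒ W = 0, so Q = ΔU = nCᵥΔT with Cᵥ = 5R/2 = 20.79 J/(mol·K).
At constant V, T₂/T₁ = P₂/P₁ ⇒ ΔT = T₁(P₂/P₁ − 1) = 407·(507/383 − 1) = 131.8 K.
ΔU = (2.66)(20.79)(131.8) = 7285 J.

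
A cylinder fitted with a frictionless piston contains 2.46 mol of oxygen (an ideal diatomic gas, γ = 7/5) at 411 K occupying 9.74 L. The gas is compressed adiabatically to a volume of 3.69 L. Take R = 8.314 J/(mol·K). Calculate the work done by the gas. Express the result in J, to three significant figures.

W ≈ -9970 J

Adiabatic: TV^(γ−1) = const with γ = 7/5.
T₂ = T₁ (V₁/V₂)^(γ−1) = 411 × (9.74/3.69)^0.4 = 411 × 1.474 = 606 K.
W_by = nCᵥ(T₁ − T₂) = (2.46)(20.79)(411 − 606) = -9969 J.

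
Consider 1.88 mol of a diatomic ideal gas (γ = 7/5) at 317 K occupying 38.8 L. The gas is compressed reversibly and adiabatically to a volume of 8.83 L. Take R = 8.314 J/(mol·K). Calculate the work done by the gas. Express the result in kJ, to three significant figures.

Adiabatic: TV^(γ−1) = const with γ = 7/5.
T₂ = T₁ (V₁/V₂)^(γ−1) = 317 × (38.8/8.83)^0.4 = 317 × 1.808 = 573.1 K.
W_by = nCᵥ(T₁ − T₂) = (1.88)(20.79)(317 − 573.1) = -10006 J.

W ≈ -10.0 kJ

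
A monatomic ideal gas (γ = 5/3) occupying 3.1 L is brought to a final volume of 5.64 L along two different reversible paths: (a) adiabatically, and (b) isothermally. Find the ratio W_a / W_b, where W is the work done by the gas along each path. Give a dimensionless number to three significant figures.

W_a / W_b ≈ 0.825

Path (a) adiabatic: W = P₁V₁(1 − (V₁/V₂)^(γ−1))/(γ−1) → W_a/(P₁V₁) = 0.4935.
Path (b) isothermal: W = P₁V₁ ln(V₂/V₁) → W_b/(P₁V₁) = 0.5985.
W_a / W_b = 0.4935 / 0.5985 = 0.8246.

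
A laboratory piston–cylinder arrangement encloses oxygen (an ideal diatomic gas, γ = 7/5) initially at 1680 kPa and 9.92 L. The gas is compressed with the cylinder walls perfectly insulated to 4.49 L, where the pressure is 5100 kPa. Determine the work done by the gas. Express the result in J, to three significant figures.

Adiabatic: W = (P₁V₁ − P₂V₂)/(γ − 1) with γ = 7/5.
P₁V₁ = 16666 J, P₂V₂ = 22899 J.
W = (16666 − 22899) / 0.4 = -15584 J.

W ≈ -15600 J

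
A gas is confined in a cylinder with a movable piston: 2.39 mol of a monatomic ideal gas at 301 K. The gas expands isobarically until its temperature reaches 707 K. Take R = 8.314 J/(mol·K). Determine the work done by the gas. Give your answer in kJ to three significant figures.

Isobaric: W = P ΔV = nR ΔT.
W = (2.39)(8.314)(707 − 301) = 8067 J.

W ≈ 8.07 kJ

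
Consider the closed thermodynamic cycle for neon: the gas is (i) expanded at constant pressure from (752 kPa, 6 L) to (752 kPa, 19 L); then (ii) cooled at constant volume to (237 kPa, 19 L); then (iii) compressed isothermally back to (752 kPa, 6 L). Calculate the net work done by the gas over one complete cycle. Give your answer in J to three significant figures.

W_net ≈ 4590 J

Leg (i): W = PΔV = (752)(19 − 6) = 9776 J.
Leg (ii): W = 0.
Leg (iii): W = PᵢVᵢ ln(V_f/Vᵢ) = (4503) ln(6/19) = -5191 J.
W_net = 9776 − 5191 = 4585 J.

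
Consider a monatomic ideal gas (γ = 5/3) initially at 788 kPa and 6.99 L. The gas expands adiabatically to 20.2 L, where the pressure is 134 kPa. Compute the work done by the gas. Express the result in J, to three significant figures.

W ≈ 4200 J

Adiabatic: W = (P₁V₁ − P₂V₂)/(γ − 1) with γ = 5/3.
P₁V₁ = 5508 J, P₂V₂ = 2707 J.
W = (5508 − 2707) / 0.6667 = 4202 J.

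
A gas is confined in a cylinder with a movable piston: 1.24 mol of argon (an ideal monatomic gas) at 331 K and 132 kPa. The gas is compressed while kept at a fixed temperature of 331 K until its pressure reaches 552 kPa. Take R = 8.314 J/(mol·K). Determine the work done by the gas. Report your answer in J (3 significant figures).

W ≈ -4880 J

Isothermal process: W = nRT ln(V₂/V₁) = nRT ln(P₁/P₂).
W = (1.24)(8.314)(331) × ln(132/552)
  = 3412 × ln(0.2391) = 3412 × -1.431
W_by_gas = -4882 J.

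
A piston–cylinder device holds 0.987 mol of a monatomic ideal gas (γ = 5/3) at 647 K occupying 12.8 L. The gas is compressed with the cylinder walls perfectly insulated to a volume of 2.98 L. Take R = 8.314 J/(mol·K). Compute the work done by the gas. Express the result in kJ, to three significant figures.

W ≈ -13.1 kJ

Adiabatic: TV^(γ−1) = const with γ = 5/3.
T₂ = T₁ (V₁/V₂)^(γ−1) = 647 × (12.8/2.98)^0.667 = 647 × 2.642 = 1710 K.
W_by = nCᵥ(T₁ − T₂) = (0.987)(12.47)(647 − 1710) = -13080 J.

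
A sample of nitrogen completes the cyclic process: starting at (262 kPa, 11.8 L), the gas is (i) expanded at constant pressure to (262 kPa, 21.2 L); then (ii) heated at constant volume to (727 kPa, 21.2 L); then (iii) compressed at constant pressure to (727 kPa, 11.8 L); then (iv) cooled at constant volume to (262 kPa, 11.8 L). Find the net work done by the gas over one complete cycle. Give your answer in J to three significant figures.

Constant-volume legs do no work.
W(i) = (262)(21.2 − 11.8) = 2463 J; W(iii) = (727)(11.8 − 21.2) = -6834 J.
W_net = 2463 − 6834 = -4371 J (the counter-clockwise enclosed area).

W_net ≈ -4370 J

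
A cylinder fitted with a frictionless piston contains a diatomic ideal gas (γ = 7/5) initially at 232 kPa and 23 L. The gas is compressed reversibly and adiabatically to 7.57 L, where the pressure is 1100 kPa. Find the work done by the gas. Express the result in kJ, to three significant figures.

W ≈ -7.48 kJ

Adiabatic: W = (P₁V₁ − P₂V₂)/(γ − 1) with γ = 7/5.
P₁V₁ = 5336 J, P₂V₂ = 8327 J.
W = (5336 − 8327) / 0.4 = -7478 J.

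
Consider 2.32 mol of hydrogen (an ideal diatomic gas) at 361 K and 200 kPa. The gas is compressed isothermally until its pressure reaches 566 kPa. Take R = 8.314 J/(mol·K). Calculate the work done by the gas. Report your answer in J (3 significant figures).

Isothermal process: W = nRT ln(V₂/V₁) = nRT ln(P₁/P₂).
W = (2.32)(8.314)(361) × ln(200/566)
  = 6963 × ln(0.3534) = 6963 × -1.04
W_by_gas = -7244 J.

W ≈ -7240 J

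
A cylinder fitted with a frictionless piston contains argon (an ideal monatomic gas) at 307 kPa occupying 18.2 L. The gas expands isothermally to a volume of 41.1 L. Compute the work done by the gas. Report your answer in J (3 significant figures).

W ≈ 4550 J

Isothermal: W = nRT ln(V₂/V₁) = P₁V₁ ln(V₂/V₁).
P₁V₁ = (307 kPa)(18.2 L) = 5587 J.
W = 5587 × ln(41.1/18.2) = 5587 × 0.8146
W_by_gas = 4551 J.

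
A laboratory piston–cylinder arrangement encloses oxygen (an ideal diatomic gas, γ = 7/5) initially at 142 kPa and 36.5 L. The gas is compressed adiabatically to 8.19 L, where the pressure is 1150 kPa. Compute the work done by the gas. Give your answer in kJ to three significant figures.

W ≈ -10.6 kJ

Adiabatic: W = (P₁V₁ − P₂V₂)/(γ − 1) with γ = 7/5.
P₁V₁ = 5183 J, P₂V₂ = 9418 J.
W = (5183 − 9418) / 0.4 = -10589 J.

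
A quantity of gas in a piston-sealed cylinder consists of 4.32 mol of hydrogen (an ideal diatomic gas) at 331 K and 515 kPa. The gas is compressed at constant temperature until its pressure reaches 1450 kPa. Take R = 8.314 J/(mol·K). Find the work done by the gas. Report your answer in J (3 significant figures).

W ≈ -12300 J

Isothermal process: W = nRT ln(V₂/V₁) = nRT ln(P₁/P₂).
W = (4.32)(8.314)(331) × ln(515/1450)
  = 11888 × ln(0.3552) = 11888 × -1.035
W_by_gas = -12306 J.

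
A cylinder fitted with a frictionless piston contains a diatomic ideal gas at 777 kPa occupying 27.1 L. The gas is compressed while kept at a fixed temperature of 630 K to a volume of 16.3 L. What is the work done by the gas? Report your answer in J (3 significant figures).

Isothermal: W = nRT ln(V₂/V₁) = P₁V₁ ln(V₂/V₁).
P₁V₁ = (777 kPa)(27.1 L) = 21057 J.
W = 21057 × ln(16.3/27.1) = 21057 × -0.5084
W_by_gas = -10705 J.

W ≈ -10700 J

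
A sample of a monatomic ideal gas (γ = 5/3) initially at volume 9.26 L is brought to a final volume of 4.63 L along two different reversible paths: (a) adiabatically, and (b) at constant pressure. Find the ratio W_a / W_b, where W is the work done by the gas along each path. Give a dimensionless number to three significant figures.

W_a / W_b ≈ 1.76

Path (a) adiabatic: W = P₁V₁(1 − (V₁/V₂)^(γ−1))/(γ−1) → W_a/(P₁V₁) = -0.8811.
Path (b) isobaric: W = P₁(V₂ − V₁) → W_b/(P₁V₁) = -0.5.
W_a / W_b = -0.8811 / -0.5 = 1.762.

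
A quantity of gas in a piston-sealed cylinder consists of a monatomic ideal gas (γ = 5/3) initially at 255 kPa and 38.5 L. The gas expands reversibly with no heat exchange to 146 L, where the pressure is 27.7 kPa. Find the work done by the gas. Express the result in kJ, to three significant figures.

W ≈ 8.66 kJ

Adiabatic: W = (P₁V₁ − P₂V₂)/(γ − 1) with γ = 5/3.
P₁V₁ = 9818 J, P₂V₂ = 4044 J.
W = (9818 − 4044) / 0.6667 = 8660 J.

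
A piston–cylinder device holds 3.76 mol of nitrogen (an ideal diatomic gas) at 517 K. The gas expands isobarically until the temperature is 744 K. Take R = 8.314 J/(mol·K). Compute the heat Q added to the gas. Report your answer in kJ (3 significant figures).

Q ≈ 24.8 kJ

Isobaric: W = nRΔT = (3.76)(8.314)(227) = 7096 J.
ΔU = nCᵥΔT with Cᵥ = 5R/2: ΔU = (3.76)(20.79)(227) = 17740 J.
Q = ΔU + W = 17740 + 7096 = 24837 J.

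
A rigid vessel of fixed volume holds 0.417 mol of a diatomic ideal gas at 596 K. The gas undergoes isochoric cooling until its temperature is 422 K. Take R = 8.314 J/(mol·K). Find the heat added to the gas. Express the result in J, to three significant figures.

Constant volume ⇒ W = 0, so Q = ΔU = nCᵥΔT with Cᵥ = 5R/2 = 20.79 J/(mol·K).
ΔU = (0.417)(20.79)(422 − 596) = -1508 J.

Q ≈ -1510 J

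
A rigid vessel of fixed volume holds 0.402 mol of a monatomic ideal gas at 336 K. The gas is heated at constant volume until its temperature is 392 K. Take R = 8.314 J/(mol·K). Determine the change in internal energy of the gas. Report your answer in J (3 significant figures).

Constant volume ⇒ W = 0, so Q = ΔU = nCᵥΔT with Cᵥ = 3R/2 = 12.47 J/(mol·K).
ΔU = (0.402)(12.47)(392 − 336) = 280.7 J.

ΔU ≈ 281 J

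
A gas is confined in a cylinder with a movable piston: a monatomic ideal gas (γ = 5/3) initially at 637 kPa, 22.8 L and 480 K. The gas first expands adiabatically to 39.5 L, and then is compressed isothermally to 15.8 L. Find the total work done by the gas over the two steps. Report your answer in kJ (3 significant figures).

W_total ≈ -2.54 kJ

Step 1 (adiabatic): W = (P₁V₁ − P₂V₂)/(γ−1) = (14524 − 10069)/0.667 = 6683 J.
After step 1: P = 254.9 kPa, V = 39.5 L, T = 332.8 K.
Step 2 (isothermal): W = P₁V₁ ln(V₂/V₁) = (10069) ln(15.8/39.5) = -9226 J.
W_total = 6683 − 9226 = -2543 J.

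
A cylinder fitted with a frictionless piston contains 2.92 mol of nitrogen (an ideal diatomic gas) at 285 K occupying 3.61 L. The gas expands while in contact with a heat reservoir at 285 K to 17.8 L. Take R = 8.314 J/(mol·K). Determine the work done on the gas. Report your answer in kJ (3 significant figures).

W ≈ -11.0 kJ

Isothermal: W = nRT ln(V₂/V₁).
W = (2.92)(8.314)(285) × ln(17.8/3.61)
  = 6919 × 1.595
W_by_gas = 11039 J; work on gas = −W_by = -11039 J.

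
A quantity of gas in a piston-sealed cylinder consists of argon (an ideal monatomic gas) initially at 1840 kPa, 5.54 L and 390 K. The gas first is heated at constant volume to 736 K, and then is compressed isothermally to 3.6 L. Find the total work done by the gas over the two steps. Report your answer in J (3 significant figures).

Step 1 (isochoric): W = 0 (constant volume).
After step 1: P = 3472 kPa (V unchanged).
Step 2 (isothermal): W = P₁V₁ ln(V₂/V₁) = (19237) ln(3.6/5.54) = -8292 J.
W_total = 0 − 8292 = -8292 J.

W_total ≈ -8290 J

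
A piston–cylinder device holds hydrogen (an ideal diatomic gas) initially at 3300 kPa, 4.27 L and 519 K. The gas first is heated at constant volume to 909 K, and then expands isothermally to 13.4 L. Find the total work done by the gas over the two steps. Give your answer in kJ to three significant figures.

Step 1 (isochoric): W = 0 (constant volume).
After step 1: P = 5780 kPa (V unchanged).
Step 2 (isothermal): W = P₁V₁ ln(V₂/V₁) = (24680) ln(13.4/4.27) = 28225 J.
W_total = 0 + 28225 = 28225 J.

W_total ≈ 28.2 kJ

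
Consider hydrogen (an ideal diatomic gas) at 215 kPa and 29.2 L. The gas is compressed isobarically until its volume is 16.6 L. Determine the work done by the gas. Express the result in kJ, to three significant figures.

Isobaric: W = P ΔV.
W = (215 kPa)(16.6 − 29.2 L) = (215)(-12.6) = -2709 J.

W ≈ -2.71 kJ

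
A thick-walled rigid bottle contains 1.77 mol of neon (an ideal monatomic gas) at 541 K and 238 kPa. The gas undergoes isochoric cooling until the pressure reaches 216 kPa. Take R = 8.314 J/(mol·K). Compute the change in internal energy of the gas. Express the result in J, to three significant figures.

ΔU ≈ -1100 J

Constant volume ⇒ W = 0, so Q = ΔU = nCᵥΔT with Cᵥ = 3R/2 = 12.47 J/(mol·K).
At constant V, T₂/T₁ = P₂/P₁ ⇒ ΔT = T₁(P₂/P₁ − 1) = 541·(216/238 − 1) = -50.01 K.
ΔU = (1.77)(12.47)(-50.01) = -1104 J.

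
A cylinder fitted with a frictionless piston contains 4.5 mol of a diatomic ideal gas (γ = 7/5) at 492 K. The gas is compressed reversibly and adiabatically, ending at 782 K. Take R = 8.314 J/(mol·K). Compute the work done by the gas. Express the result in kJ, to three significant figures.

W ≈ -27.1 kJ

Adiabatic ⇒ Q = 0, so W_by = −ΔU = nCᵥ(T₁ − T₂).
Cᵥ = 5R/2 = 20.79 J/(mol·K).
W = (4.5)(20.79)(492 − 782) = -27124 J.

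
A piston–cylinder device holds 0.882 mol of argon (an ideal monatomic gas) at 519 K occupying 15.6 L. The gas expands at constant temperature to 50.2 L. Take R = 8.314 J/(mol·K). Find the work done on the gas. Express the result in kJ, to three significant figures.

Isothermal: W = nRT ln(V₂/V₁).
W = (0.882)(8.314)(519) × ln(50.2/15.6)
  = 3806 × 1.169
W_by_gas = 4448 J; work on gas = −W_by = -4448 J.

W ≈ -4.45 kJ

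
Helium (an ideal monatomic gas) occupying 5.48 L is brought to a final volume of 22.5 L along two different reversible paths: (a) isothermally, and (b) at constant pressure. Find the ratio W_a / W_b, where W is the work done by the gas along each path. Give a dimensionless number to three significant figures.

Path (a) isothermal: W = P₁V₁ ln(V₂/V₁) → W_a/(P₁V₁) = 1.412.
Path (b) isobaric: W = P₁(V₂ − V₁) → W_b/(P₁V₁) = 3.106.
W_a / W_b = 1.412 / 3.106 = 0.4548.

W_a / W_b ≈ 0.455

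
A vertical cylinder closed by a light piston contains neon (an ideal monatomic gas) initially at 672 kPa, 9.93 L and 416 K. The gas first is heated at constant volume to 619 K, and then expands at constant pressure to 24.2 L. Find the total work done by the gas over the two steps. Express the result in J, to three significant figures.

Step 1 (isochoric): W = 0 (constant volume).
After step 1: P = 999.9 kPa (V unchanged).
Step 2 (isobaric): W = PΔV = (999.9 kPa)(24.2 − 9.93 L) = 14269 J.
W_total = 0 + 14269 = 14269 J.

W_total ≈ 14300 J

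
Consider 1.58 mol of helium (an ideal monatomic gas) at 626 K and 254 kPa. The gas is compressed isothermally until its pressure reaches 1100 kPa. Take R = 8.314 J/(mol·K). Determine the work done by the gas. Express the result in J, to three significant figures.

Isothermal process: W = nRT ln(V₂/V₁) = nRT ln(P₁/P₂).
W = (1.58)(8.314)(626) × ln(254/1100)
  = 8223 × ln(0.2309) = 8223 × -1.466
W_by_gas = -12053 J.

W ≈ -12100 J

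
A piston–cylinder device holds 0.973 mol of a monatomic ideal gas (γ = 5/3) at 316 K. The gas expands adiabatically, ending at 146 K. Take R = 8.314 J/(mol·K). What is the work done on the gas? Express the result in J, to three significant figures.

W ≈ -2060 J

Adiabatic ⇒ Q = 0, so W_by = −ΔU = nCᵥ(T₁ − T₂).
Cᵥ = 3R/2 = 12.47 J/(mol·K).
W = (0.973)(12.47)(316 − 146) = 2063 J.
Work on gas = −W_by = -2063 J.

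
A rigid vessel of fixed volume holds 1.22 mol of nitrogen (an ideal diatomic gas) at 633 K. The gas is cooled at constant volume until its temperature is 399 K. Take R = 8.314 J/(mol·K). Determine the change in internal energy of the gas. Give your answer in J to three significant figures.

ΔU ≈ -5930 J

Constant volume ⇒ W = 0, so Q = ΔU = nCᵥΔT with Cᵥ = 5R/2 = 20.79 J/(mol·K).
ΔU = (1.22)(20.79)(399 − 633) = -5934 J.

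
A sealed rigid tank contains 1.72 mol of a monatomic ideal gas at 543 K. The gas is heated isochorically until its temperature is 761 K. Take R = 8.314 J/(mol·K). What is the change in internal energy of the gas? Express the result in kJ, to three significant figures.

ΔU ≈ 4.68 kJ

Constant volume ⇒ W = 0, so Q = ΔU = nCᵥΔT with Cᵥ = 3R/2 = 12.47 J/(mol·K).
ΔU = (1.72)(12.47)(761 − 543) = 4676 J.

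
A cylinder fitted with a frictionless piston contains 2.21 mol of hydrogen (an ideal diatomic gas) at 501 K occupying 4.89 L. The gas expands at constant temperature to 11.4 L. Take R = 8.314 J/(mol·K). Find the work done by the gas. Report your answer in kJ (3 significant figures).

W ≈ 7.79 kJ

Isothermal: W = nRT ln(V₂/V₁).
W = (2.21)(8.314)(501) × ln(11.4/4.89)
  = 9205 × 0.8464
W_by_gas = 7792 J.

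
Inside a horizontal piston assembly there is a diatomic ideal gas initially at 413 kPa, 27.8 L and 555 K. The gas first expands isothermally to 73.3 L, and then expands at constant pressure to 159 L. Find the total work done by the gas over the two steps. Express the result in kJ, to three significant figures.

Step 1 (isothermal): W = P₁V₁ ln(V₂/V₁) = (11481) ln(73.3/27.8) = 11131 J.
After step 1: P = 156.6 kPa, V = 73.3 L, T = 555 K.
Step 2 (isobaric): W = PΔV = (156.6 kPa)(159 − 73.3 L) = 13424 J.
W_total = 11131 + 13424 = 24555 J.

W_total ≈ 24.6 kJ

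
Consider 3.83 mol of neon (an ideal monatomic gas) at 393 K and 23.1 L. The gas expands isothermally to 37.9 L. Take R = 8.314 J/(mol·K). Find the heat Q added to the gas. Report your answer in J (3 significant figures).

Isothermal ⇒ ΔU = 0, so Q = W = nRT ln(V₂/V₁).
Q = (3.83)(8.314)(393) ln(37.9/23.1) = 12514 × 0.4951 = 6196 J.

Q ≈ 6200 J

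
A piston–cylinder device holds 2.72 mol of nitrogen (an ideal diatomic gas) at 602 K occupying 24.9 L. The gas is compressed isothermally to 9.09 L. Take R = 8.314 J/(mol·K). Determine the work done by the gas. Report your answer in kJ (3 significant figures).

W ≈ -13.7 kJ

Isothermal: W = nRT ln(V₂/V₁).
W = (2.72)(8.314)(602) × ln(9.09/24.9)
  = 13614 × -1.008
W_by_gas = -13718 J.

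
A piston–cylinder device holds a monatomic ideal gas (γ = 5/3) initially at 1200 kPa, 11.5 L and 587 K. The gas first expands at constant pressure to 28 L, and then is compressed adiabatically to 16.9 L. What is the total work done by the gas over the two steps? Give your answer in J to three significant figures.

W_total ≈ -369 J

Step 1 (isobaric): W = PΔV = (1200 kPa)(28 − 11.5 L) = 19800 J.
After step 1: P = 1200 kPa, V = 28 L, T = 1429 K.
Step 2 (adiabatic): W = (P₁V₁ − P₂V₂)/(γ−1) = (33600 − 47046)/0.667 = -20169 J.
W_total = 19800 − 20169 = -368.6 J.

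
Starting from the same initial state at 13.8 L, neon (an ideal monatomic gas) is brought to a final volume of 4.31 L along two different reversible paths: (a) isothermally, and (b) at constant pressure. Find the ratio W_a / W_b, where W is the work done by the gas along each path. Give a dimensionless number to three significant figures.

Path (a) isothermal: W = P₁V₁ ln(V₂/V₁) → W_a/(P₁V₁) = -1.164.
Path (b) isobaric: W = P₁(V₂ − V₁) → W_b/(P₁V₁) = -0.6877.
W_a / W_b = -1.164 / -0.6877 = 1.692.

W_a / W_b ≈ 1.69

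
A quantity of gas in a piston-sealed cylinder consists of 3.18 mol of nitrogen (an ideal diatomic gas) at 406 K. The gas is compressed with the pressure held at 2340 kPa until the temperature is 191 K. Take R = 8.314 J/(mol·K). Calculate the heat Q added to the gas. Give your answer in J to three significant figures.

Q ≈ -19900 J

Isobaric: W = nRΔT = (3.18)(8.314)(-215) = -5684 J.
ΔU = nCᵥΔT with Cᵥ = 5R/2: ΔU = (3.18)(20.79)(-215) = -14211 J.
Q = ΔU + W = -14211 − 5684 = -19895 J.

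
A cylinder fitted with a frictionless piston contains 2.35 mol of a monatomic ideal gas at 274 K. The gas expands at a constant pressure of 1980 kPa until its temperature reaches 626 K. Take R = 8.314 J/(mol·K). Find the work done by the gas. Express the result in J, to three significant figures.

Isobaric: W = P ΔV = nR ΔT.
W = (2.35)(8.314)(626 − 274) = 6877 J.

W ≈ 6880 J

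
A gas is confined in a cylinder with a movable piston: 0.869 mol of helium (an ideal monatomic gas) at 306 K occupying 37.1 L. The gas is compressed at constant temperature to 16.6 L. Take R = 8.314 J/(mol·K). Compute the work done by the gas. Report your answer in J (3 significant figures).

Isothermal: W = nRT ln(V₂/V₁).
W = (0.869)(8.314)(306) × ln(16.6/37.1)
  = 2211 × -0.8042
W_by_gas = -1778 J.

W ≈ -1780 J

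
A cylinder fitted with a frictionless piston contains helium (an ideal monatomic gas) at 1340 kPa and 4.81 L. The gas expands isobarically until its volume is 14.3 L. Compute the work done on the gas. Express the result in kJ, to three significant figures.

Isobaric: W = P ΔV.
W = (1340 kPa)(14.3 − 4.81 L) = (1340)(9.49) = 12717 J.
Work on gas = −W_by = -12717 J.

W ≈ -12.7 kJ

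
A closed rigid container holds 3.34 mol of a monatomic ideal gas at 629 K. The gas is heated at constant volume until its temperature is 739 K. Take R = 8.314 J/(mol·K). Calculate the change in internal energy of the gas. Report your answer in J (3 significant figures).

Constant volume ⇒ W = 0, so Q = ΔU = nCᵥΔT with Cᵥ = 3R/2 = 12.47 J/(mol·K).
ΔU = (3.34)(12.47)(739 − 629) = 4582 J.

ΔU ≈ 4580 J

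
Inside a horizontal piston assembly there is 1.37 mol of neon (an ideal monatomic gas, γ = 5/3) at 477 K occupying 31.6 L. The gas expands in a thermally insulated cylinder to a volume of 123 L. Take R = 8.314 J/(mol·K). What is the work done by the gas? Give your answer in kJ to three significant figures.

Adiabatic: TV^(γ−1) = const with γ = 5/3.
T₂ = T₁ (V₁/V₂)^(γ−1) = 477 × (31.6/123)^0.667 = 477 × 0.4041 = 192.8 K.
W_by = nCᵥ(T₁ − T₂) = (1.37)(12.47)(477 − 192.8) = 4856 J.

W ≈ 4.86 kJ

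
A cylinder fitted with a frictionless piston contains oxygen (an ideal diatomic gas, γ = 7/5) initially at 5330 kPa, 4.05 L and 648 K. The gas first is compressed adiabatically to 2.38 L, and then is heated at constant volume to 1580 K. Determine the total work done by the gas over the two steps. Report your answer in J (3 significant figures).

W_total ≈ -12800 J

Step 1 (adiabatic): W = (P₁V₁ − P₂V₂)/(γ−1) = (21586 − 26701)/0.4 = -12787 J.
Step 2 (isochoric): W = 0 (constant volume).
W_total = -12787 + 0 = -12787 J.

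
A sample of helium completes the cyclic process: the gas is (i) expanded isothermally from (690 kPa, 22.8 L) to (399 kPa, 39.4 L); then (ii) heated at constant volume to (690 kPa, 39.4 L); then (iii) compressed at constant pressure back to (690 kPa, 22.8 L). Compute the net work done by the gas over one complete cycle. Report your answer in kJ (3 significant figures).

Leg (i): W = PᵢVᵢ ln(V_f/Vᵢ) = (15732) ln(39.4/22.8) = 8605 J.
Leg (ii): W = 0.
Leg (iii): W = PΔV = (690)(22.8 − 39.4) = -11454 J.
W_net = 8605 − 11454 = -2849 J.

W_net ≈ -2.85 kJ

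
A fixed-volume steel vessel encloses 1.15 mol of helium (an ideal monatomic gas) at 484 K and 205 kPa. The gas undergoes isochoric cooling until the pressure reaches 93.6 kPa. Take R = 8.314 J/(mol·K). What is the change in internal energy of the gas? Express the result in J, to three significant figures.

ΔU ≈ -3770 J

Constant volume ⇒ W = 0, so Q = ΔU = nCᵥΔT with Cᵥ = 3R/2 = 12.47 J/(mol·K).
At constant V, T₂/T₁ = P₂/P₁ ⇒ ΔT = T₁(P₂/P₁ − 1) = 484·(93.6/205 − 1) = -263 K.
ΔU = (1.15)(12.47)(-263) = -3772 J.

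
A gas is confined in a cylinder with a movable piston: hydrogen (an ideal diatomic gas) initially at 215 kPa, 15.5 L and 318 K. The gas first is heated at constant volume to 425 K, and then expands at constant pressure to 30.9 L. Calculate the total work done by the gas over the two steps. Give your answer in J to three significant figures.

Step 1 (isochoric): W = 0 (constant volume).
After step 1: P = 287.3 kPa (V unchanged).
Step 2 (isobaric): W = PΔV = (287.3 kPa)(30.9 − 15.5 L) = 4425 J.
W_total = 0 + 4425 = 4425 J.

W_total ≈ 4430 J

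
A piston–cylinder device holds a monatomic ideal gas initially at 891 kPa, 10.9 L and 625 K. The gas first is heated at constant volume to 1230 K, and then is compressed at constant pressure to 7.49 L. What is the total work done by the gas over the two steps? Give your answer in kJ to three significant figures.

W_total ≈ -5.98 kJ

Step 1 (isochoric): W = 0 (constant volume).
After step 1: P = 1753 kPa (V unchanged).
Step 2 (isobaric): W = PΔV = (1753 kPa)(7.49 − 10.9 L) = -5979 J.
W_total = 0 − 5979 = -5979 J.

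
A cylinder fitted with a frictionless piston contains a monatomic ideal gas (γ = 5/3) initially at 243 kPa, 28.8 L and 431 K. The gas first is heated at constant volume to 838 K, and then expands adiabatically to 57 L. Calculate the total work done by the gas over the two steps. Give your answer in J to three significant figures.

Step 1 (isochoric): W = 0 (constant volume).
After step 1: P = 472.5 kPa (V unchanged).
Step 2 (adiabatic): W = (P₁V₁ − P₂V₂)/(γ−1) = (13607 − 8632)/0.667 = 7463 J.
W_total = 0 + 7463 = 7463 J.

W_total ≈ 7460 J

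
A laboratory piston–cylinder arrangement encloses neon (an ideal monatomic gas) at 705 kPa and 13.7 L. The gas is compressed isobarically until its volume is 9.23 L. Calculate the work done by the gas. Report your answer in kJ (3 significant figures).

Isobaric: W = P ΔV.
W = (705 kPa)(9.23 − 13.7 L) = (705)(-4.47) = -3151 J.

W ≈ -3.15 kJ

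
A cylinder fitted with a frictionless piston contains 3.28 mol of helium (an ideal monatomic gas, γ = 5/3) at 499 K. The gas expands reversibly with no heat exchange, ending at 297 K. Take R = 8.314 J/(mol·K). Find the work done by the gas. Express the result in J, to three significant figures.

W ≈ 8260 J

Adiabatic ⇒ Q = 0, so W_by = −ΔU = nCᵥ(T₁ − T₂).
Cᵥ = 3R/2 = 12.47 J/(mol·K).
W = (3.28)(12.47)(499 − 297) = 8263 J.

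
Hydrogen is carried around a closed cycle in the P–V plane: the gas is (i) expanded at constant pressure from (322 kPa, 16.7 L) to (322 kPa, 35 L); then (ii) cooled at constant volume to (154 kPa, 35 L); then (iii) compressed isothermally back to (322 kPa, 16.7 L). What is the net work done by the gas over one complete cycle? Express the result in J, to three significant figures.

Leg (i): W = PΔV = (322)(35 − 16.7) = 5893 J.
Leg (ii): W = 0.
Leg (iii): W = PᵢVᵢ ln(V_f/Vᵢ) = (5390) ln(16.7/35) = -3988 J.
W_net = 5893 − 3988 = 1904 J.

W_net ≈ 1900 J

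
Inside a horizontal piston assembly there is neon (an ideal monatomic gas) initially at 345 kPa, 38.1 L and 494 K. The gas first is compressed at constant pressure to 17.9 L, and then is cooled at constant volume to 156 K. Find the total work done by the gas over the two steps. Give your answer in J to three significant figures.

Step 1 (isobaric): W = PΔV = (345 kPa)(17.9 − 38.1 L) = -6969 J.
Step 2 (isochoric): W = 0 (constant volume).
W_total = -6969 + 0 = -6969 J.

W_total ≈ -6970 J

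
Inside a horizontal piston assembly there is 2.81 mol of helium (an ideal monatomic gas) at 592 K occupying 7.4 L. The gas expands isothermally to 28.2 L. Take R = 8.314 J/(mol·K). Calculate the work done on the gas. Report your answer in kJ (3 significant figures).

W ≈ -18.5 kJ

Isothermal: W = nRT ln(V₂/V₁).
W = (2.81)(8.314)(592) × ln(28.2/7.4)
  = 13831 × 1.338
W_by_gas = 18503 J; work on gas = −W_by = -18503 J.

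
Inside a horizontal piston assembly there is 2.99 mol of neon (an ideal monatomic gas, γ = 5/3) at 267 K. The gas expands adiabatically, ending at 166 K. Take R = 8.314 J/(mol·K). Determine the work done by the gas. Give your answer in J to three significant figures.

W ≈ 3770 J

Adiabatic ⇒ Q = 0, so W_by = −ΔU = nCᵥ(T₁ − T₂).
Cᵥ = 3R/2 = 12.47 J/(mol·K).
W = (2.99)(12.47)(267 − 166) = 3766 J.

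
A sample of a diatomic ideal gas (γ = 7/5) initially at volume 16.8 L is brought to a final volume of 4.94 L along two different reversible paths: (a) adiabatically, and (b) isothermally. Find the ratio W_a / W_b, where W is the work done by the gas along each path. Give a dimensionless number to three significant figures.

W_a / W_b ≈ 1.29

Path (a) adiabatic: W = P₁V₁(1 − (V₁/V₂)^(γ−1))/(γ−1) → W_a/(P₁V₁) = -1.579.
Path (b) isothermal: W = P₁V₁ ln(V₂/V₁) → W_b/(P₁V₁) = -1.224.
W_a / W_b = -1.579 / -1.224 = 1.29.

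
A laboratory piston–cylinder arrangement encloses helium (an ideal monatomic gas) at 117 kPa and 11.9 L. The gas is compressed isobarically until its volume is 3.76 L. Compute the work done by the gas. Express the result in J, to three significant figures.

Isobaric: W = P ΔV.
W = (117 kPa)(3.76 − 11.9 L) = (117)(-8.14) = -952.4 J.

W ≈ -952 J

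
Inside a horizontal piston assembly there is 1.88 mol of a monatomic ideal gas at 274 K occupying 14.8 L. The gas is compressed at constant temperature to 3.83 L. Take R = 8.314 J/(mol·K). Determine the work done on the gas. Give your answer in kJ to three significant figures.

W ≈ 5.79 kJ

Isothermal: W = nRT ln(V₂/V₁).
W = (1.88)(8.314)(274) × ln(3.83/14.8)
  = 4283 × -1.352
W_by_gas = -5789 J; work on gas = −W_by = 5789 J.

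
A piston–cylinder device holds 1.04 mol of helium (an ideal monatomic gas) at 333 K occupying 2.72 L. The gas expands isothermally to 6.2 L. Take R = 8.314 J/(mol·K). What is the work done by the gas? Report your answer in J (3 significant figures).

W ≈ 2370 J

Isothermal: W = nRT ln(V₂/V₁).
W = (1.04)(8.314)(333) × ln(6.2/2.72)
  = 2879 × 0.8239
W_by_gas = 2372 J.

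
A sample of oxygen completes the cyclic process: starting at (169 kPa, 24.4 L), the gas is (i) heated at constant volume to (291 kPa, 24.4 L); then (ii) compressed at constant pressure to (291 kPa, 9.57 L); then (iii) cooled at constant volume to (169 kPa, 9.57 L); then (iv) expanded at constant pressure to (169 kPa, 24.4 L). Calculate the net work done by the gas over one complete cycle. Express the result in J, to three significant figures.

Constant-volume legs do no work.
W(ii) = (291)(9.57 − 24.4) = -4316 J; W(iv) = (169)(24.4 − 9.57) = 2506 J.
W_net = -4316 + 2506 = -1809 J (the counter-clockwise enclosed area).

W_net ≈ -1810 J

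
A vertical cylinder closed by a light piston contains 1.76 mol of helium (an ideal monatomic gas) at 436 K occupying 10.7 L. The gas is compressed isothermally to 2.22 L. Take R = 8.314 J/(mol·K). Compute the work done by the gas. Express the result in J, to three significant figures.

W ≈ -10000 J

Isothermal: W = nRT ln(V₂/V₁).
W = (1.76)(8.314)(436) × ln(2.22/10.7)
  = 6380 × -1.573
W_by_gas = -10034 J.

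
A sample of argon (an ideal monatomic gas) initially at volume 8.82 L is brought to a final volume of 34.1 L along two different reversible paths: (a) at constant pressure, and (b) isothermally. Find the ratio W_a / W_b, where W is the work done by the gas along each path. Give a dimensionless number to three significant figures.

Path (a) isobaric: W = P₁(V₂ − V₁) → W_a/(P₁V₁) = 2.866.
Path (b) isothermal: W = P₁V₁ ln(V₂/V₁) → W_b/(P₁V₁) = 1.352.
W_a / W_b = 2.866 / 1.352 = 2.12.

W_a / W_b ≈ 2.12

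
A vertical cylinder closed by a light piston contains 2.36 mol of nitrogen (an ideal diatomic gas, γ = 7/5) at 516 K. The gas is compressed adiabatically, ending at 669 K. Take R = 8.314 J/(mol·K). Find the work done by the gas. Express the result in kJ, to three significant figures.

Adiabatic ⇒ Q = 0, so W_by = −ΔU = nCᵥ(T₁ − T₂).
Cᵥ = 5R/2 = 20.79 J/(mol·K).
W = (2.36)(20.79)(516 − 669) = -7505 J.

W ≈ -7.51 kJ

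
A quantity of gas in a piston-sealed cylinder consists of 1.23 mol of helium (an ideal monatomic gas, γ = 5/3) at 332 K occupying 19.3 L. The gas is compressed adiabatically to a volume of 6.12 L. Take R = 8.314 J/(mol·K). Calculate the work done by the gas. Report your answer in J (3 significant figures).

W ≈ -5860 J

Adiabatic: TV^(γ−1) = const with γ = 5/3.
T₂ = T₁ (V₁/V₂)^(γ−1) = 332 × (19.3/6.12)^0.667 = 332 × 2.15 = 714 K.
W_by = nCᵥ(T₁ − T₂) = (1.23)(12.47)(332 − 714) = -5859 J.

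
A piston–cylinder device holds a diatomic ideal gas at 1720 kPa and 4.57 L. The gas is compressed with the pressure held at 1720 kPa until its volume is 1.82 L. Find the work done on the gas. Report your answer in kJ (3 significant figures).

W ≈ 4.73 kJ

Isobaric: W = P ΔV.
W = (1720 kPa)(1.82 − 4.57 L) = (1720)(-2.75) = -4730 J.
Work on gas = −W_by = 4730 J.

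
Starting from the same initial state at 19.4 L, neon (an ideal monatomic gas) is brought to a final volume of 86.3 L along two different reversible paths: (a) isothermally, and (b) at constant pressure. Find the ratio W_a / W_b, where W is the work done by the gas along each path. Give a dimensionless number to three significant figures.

Path (a) isothermal: W = P₁V₁ ln(V₂/V₁) → W_a/(P₁V₁) = 1.493.
Path (b) isobaric: W = P₁(V₂ − V₁) → W_b/(P₁V₁) = 3.448.
W_a / W_b = 1.493 / 3.448 = 0.4328.

W_a / W_b ≈ 0.433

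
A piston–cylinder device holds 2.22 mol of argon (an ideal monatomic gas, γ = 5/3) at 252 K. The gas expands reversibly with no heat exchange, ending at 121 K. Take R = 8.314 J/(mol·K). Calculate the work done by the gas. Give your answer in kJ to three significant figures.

W ≈ 3.63 kJ

Adiabatic ⇒ Q = 0, so W_by = −ΔU = nCᵥ(T₁ − T₂).
Cᵥ = 3R/2 = 12.47 J/(mol·K).
W = (2.22)(12.47)(252 − 121) = 3627 J.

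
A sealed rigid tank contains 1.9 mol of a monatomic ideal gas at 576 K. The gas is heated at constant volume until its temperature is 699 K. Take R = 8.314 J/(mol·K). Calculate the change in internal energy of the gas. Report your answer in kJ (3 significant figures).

Constant volume ⇒ W = 0, so Q = ΔU = nCᵥΔT with Cᵥ = 3R/2 = 12.47 J/(mol·K).
ΔU = (1.9)(12.47)(699 − 576) = 2914 J.

ΔU ≈ 2.91 kJ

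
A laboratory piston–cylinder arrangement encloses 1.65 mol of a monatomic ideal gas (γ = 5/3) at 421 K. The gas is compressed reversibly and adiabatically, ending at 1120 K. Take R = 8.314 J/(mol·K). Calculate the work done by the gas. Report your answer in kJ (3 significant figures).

Adiabatic ⇒ Q = 0, so W_by = −ΔU = nCᵥ(T₁ − T₂).
Cᵥ = 3R/2 = 12.47 J/(mol·K).
W = (1.65)(12.47)(421 − 1120) = -14383 J.

W ≈ -14.4 kJ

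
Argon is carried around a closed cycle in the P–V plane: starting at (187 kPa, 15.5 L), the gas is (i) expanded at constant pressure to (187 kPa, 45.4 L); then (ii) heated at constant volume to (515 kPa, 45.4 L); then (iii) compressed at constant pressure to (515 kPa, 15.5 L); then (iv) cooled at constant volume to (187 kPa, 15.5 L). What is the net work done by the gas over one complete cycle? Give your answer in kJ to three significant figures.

Constant-volume legs do no work.
W(i) = (187)(45.4 − 15.5) = 5591 J; W(iii) = (515)(15.5 − 45.4) = -15398 J.
W_net = 5591 − 15398 = -9807 J (the counter-clockwise enclosed area).

W_net ≈ -9.81 kJ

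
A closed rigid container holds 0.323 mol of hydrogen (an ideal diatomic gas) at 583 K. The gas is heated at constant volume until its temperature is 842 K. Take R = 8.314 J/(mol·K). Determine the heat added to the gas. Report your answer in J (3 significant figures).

Constant volume ⇒ W = 0, so Q = ΔU = nCᵥΔT with Cᵥ = 5R/2 = 20.79 J/(mol·K).
ΔU = (0.323)(20.79)(842 − 583) = 1739 J.

Q ≈ 1740 J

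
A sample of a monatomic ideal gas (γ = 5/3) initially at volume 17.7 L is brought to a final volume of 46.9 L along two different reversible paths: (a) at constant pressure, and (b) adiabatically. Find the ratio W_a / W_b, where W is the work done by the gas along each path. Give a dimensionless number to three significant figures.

W_a / W_b ≈ 2.30

Path (a) isobaric: W = P₁(V₂ − V₁) → W_a/(P₁V₁) = 1.65.
Path (b) adiabatic: W = P₁V₁(1 − (V₁/V₂)^(γ−1))/(γ−1) → W_b/(P₁V₁) = 0.7166.
W_a / W_b = 1.65 / 0.7166 = 2.302.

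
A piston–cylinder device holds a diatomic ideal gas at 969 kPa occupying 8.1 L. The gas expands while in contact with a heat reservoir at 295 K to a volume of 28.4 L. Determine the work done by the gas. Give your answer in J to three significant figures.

Isothermal: W = nRT ln(V₂/V₁) = P₁V₁ ln(V₂/V₁).
P₁V₁ = (969 kPa)(8.1 L) = 7849 J.
W = 7849 × ln(28.4/8.1) = 7849 × 1.255
W_by_gas = 9847 J.

W ≈ 9850 J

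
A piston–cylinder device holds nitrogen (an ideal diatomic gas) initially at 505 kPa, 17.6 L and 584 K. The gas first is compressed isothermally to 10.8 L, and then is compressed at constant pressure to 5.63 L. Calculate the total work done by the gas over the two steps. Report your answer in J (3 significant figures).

W_total ≈ -8600 J

Step 1 (isothermal): W = P₁V₁ ln(V₂/V₁) = (8888) ln(10.8/17.6) = -4340 J.
After step 1: P = 823 kPa, V = 10.8 L, T = 584 K.
Step 2 (isobaric): W = PΔV = (823 kPa)(5.63 − 10.8 L) = -4255 J.
W_total = -4340 − 4255 = -8595 J.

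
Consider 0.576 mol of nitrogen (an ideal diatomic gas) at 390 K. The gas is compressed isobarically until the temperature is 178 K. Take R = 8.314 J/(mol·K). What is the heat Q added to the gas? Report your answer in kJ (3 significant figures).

Isobaric: W = nRΔT = (0.576)(8.314)(-212) = -1015 J.
ΔU = nCᵥΔT with Cᵥ = 5R/2: ΔU = (0.576)(20.79)(-212) = -2538 J.
Q = ΔU + W = -2538 − 1015 = -3553 J.

Q ≈ -3.55 kJ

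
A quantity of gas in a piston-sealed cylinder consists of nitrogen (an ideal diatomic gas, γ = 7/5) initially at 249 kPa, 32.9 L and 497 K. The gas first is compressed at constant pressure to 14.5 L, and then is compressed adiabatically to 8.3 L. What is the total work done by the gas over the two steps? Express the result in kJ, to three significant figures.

Step 1 (isobaric): W = PΔV = (249 kPa)(14.5 − 32.9 L) = -4582 J.
After step 1: P = 249 kPa, V = 14.5 L, T = 219 K.
Step 2 (adiabatic): W = (P₁V₁ − P₂V₂)/(γ−1) = (3610 − 4513)/0.4 = -2257 J.
W_total = -4582 − 2257 = -6838 J.

W_total ≈ -6.84 kJ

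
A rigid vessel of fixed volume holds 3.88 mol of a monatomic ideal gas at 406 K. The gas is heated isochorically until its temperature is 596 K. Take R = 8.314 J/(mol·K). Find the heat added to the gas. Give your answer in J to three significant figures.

Constant volume ⇒ W = 0, so Q = ΔU = nCᵥΔT with Cᵥ = 3R/2 = 12.47 J/(mol·K).
ΔU = (3.88)(12.47)(596 − 406) = 9194 J.

Q ≈ 9190 J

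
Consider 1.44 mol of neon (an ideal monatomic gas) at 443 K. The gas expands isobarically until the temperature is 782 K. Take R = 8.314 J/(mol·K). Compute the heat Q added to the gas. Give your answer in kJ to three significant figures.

Q ≈ 10.1 kJ

Isobaric: W = nRΔT = (1.44)(8.314)(339) = 4059 J.
ΔU = nCᵥΔT with Cᵥ = 3R/2: ΔU = (1.44)(12.47)(339) = 6088 J.
Q = ΔU + W = 6088 + 4059 = 10146 J.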